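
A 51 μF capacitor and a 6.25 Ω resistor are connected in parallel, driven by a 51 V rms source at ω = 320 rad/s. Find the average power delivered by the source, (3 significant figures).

X_C = 1/(ωC) = 61.3 Ω
Parallel: admittances add. Y = 1/R + jωC
Y = (0.160 + j0.0163) S
|Y| = 0.161 S → |Z| = 1/|Y| = 6.22 Ω, ∠Z = −∠Y = -5.82°
I = V/|Z| = 8.20 A
P = VI cos φ = 51 × 8.20 × cos(-5.82°) = 416 W

416 W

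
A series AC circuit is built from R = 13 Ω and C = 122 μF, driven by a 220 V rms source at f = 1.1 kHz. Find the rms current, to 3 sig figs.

ω = 2πf = 6912 rad/s
X_C = 1/(ωC) = 1.19 Ω
Z = 13.0 − j1.19 Ω
|Z| = √(13.0² + 1.19²) = 13.1 Ω
I = V/|Z| = 220/13.1 = 16.9 A

16.9 A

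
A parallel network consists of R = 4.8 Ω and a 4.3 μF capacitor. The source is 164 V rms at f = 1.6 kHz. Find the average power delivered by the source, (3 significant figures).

ω = 2πf = 10050 rad/s
X_C = 1/(ωC) = 23.1 Ω
Parallel: admittances add. Y = 1/R + jωC
Y = (0.208 + j0.0432) S
|Y| = 0.213 S → |Z| = 1/|Y| = 4.70 Ω, ∠Z = −∠Y = -11.7°
I = V/|Z| = 34.9 A
P = VI cos φ = 164 × 34.9 × cos(-11.7°) = 5.60 kW

5.60 kW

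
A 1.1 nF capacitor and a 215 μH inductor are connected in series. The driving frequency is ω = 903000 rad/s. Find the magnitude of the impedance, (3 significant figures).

813 Ω

X_L = ωL = 194 Ω
X_C = 1/(ωC) = 1010 Ω
Net reactance X = X_L − X_C = -813 Ω
Z = − j813 Ω
|Z| = √(0² + 813²) = 813 Ω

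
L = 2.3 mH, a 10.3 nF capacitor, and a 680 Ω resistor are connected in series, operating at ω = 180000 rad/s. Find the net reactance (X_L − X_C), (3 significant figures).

-125 Ω

X_L = ωL = 414 Ω
X_C = 1/(ωC) = 539 Ω
X = 414 − 539 = -125 Ω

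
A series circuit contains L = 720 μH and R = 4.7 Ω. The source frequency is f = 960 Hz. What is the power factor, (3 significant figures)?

0.734

ω = 2πf = 6032 rad/s
X_L = ωL = 4.34 Ω
Z = 4.70 + j4.34 Ω
|Z| = √(4.70² + 4.34²) = 6.40 Ω
∠Z = arctan(4.34/4.70) = 42.7°
cos φ = cos(42.7°) = 0.734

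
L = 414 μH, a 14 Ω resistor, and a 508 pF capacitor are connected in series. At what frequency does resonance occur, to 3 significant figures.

347 kHz

ω₀ = 1/√(LC) = 1/√(0.000414 × 5.08e-10) = 2.181e+06 rad/s
f₀ = ω₀/(2π) = 347 kHz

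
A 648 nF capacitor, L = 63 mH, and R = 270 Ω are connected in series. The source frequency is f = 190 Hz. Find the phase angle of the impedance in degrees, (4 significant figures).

-77.50°

ω = 2πf = 1194 rad/s
X_L = ωL = 75.21 Ω
X_C = 1/(ωC) = 1293 Ω
Net reactance X = X_L − X_C = -1217 Ω
Z = 270.0 − j1217 Ω
|Z| = √(270.0² + 1217²) = 1247 Ω
∠Z = arctan(-1217/270.0) = -77.50°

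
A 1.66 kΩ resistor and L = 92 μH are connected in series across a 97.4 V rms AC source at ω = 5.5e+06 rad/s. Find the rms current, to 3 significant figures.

56.1 mA

X_L = ωL = 506 Ω
Z = 1660 + j506 Ω
|Z| = √(1660² + 506²) = 1740 Ω
I = V/|Z| = 97.4/1740 = 56.1 mA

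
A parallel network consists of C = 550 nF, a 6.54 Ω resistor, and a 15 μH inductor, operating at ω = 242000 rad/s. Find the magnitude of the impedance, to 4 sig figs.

4.786 Ω

X_L = ωL = 3.630 Ω
X_C = 1/(ωC) = 7.513 Ω
Parallel: admittances add. Y = 1/R + 1/(jωL) + jωC
Y = (0.1529 − j0.1424) S
|Y| = 0.2089 S → |Z| = 1/|Y| = 4.786 Ω, ∠Z = −∠Y = 42.96°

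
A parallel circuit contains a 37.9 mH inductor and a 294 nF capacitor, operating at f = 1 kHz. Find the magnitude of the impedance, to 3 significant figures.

ω = 2πf = 6283 rad/s
X_L = ωL = 238 Ω
X_C = 1/(ωC) = 541 Ω
Parallel: admittances add. Y = 1/(jωL) + jωC
Y = (0 − j0.00235) S
|Y| = 0.00235 S → |Z| = 1/|Y| = 425 Ω, ∠Z = −∠Y = 90.0°

425 Ω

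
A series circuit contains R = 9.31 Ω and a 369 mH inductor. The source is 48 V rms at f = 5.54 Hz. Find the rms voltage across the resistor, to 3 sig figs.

ω = 2πf = 34.81 rad/s
X_L = ωL = 12.8 Ω
Z = 9.31 + j12.8 Ω
|Z| = √(9.31² + 12.8²) = 15.9 Ω
I = V/|Z| = 3.03 A
V_R = I·|Z_R| = 3.03 × 9.31 = 28.2 V

28.2 V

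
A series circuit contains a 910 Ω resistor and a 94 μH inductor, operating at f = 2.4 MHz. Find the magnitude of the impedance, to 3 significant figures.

1680 Ω

ω = 2πf = 1.508e+07 rad/s
X_L = ωL = 1420 Ω
Z = 910 + j1420 Ω
|Z| = √(910² + 1420²) = 1680 Ω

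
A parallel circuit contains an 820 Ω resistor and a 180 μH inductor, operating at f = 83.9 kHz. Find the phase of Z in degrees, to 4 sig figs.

83.40°

ω = 2πf = 527200 rad/s
X_L = ωL = 94.89 Ω
Parallel: admittances add. Y = 1/R + 1/(jωL)
Y = (0.001220 − j0.01054) S
|Y| = 0.01061 S → |Z| = 1/|Y| = 94.26 Ω, ∠Z = −∠Y = 83.40°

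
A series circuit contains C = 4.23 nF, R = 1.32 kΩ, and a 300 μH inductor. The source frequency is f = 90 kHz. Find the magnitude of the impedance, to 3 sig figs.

ω = 2πf = 565500 rad/s
X_L = ωL = 170 Ω
X_C = 1/(ωC) = 418 Ω
Net reactance X = X_L − X_C = -248 Ω
Z = 1320 − j248 Ω
|Z| = √(1320² + 248²) = 1340 Ω

1340 Ω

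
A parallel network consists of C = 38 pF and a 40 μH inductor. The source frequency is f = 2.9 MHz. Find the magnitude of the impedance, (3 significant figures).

1470 Ω

ω = 2πf = 1.822e+07 rad/s
X_L = ωL = 729 Ω
X_C = 1/(ωC) = 1440 Ω
Parallel: admittances add. Y = 1/(jωL) + jωC
Y = (0 − j0.000680) S
|Y| = 0.000680 S → |Z| = 1/|Y| = 1470 Ω, ∠Z = −∠Y = 90.0°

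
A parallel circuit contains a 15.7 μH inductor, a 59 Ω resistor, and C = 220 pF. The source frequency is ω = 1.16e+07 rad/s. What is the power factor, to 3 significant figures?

0.985

X_L = ωL = 182 Ω
X_C = 1/(ωC) = 392 Ω
Parallel: admittances add. Y = 1/R + 1/(jωL) + jωC
Y = (0.0169 − j0.00294) S
|Y| = 0.0172 S → |Z| = 1/|Y| = 58.1 Ω, ∠Z = −∠Y = 9.84°
cos φ = cos(9.84°) = 0.985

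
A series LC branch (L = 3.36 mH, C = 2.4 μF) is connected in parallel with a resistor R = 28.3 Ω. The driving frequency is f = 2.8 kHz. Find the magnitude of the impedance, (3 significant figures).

22.1 Ω

ω = 2πf = 17590 rad/s
X_L = ωL = 59.1 Ω
X_C = 1/(ωC) = 23.7 Ω
Branch 1: Z₁ = R = 28.3 Ω
Branch 2 (series LC): Z₂ = j(X_L − X_C) = j35.4 Ω
Parallel: Z = Z₁Z₂/(Z₁+Z₂), |Z| = 22.1 Ω, ∠Z = 38.6°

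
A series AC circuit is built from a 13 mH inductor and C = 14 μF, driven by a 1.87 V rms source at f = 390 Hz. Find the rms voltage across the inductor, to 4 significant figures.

ω = 2πf = 2450 rad/s
X_L = ωL = 31.86 Ω
X_C = 1/(ωC) = 29.15 Ω
Net reactance X = X_L − X_C = 2.706 Ω
Z = j2.706 Ω
|Z| = √(0² + 2.706²) = 2.706 Ω
I = V/|Z| = 690.9 mA
V_L = I·|Z_L| = 0.6909 × 31.86 = 22.01 V

22.01 V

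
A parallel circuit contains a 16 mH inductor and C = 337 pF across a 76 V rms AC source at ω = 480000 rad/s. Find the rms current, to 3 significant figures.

2.40 mA

X_L = ωL = 7680 Ω
X_C = 1/(ωC) = 6180 Ω
Parallel: admittances add. Y = 1/(jωL) + jωC
Y = (0 + j3.16e-05) S
|Y| = 3.16e-05 S → |Z| = 1/|Y| = 31700 Ω, ∠Z = −∠Y = -90.0°
I = V/|Z| = 76/31700 = 2.40 mA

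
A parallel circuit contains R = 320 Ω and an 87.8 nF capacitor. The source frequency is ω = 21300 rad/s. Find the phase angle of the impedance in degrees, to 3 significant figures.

X_C = 1/(ωC) = 535 Ω
Parallel: admittances add. Y = 1/R + jωC
Y = (0.00313 + j0.00187) S
|Y| = 0.00364 S → |Z| = 1/|Y| = 275 Ω, ∠Z = −∠Y = -30.9°

-30.9°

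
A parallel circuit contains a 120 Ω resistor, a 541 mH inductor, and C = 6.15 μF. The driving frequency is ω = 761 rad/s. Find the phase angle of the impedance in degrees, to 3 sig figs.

X_L = ωL = 412 Ω
X_C = 1/(ωC) = 214 Ω
Parallel: admittances add. Y = 1/R + 1/(jωL) + jωC
Y = (0.00833 + j0.00225) S
|Y| = 0.00863 S → |Z| = 1/|Y| = 116 Ω, ∠Z = −∠Y = -15.1°

-15.1°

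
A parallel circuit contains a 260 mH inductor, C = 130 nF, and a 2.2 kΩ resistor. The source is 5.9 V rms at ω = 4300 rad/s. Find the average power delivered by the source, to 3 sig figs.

15.8 mW

X_L = ωL = 1120 Ω
X_C = 1/(ωC) = 1790 Ω
Parallel: admittances add. Y = 1/R + 1/(jωL) + jωC
Y = (0.000455 − j0.000335) S
|Y| = 0.000565 S → |Z| = 1/|Y| = 1770 Ω, ∠Z = −∠Y = 36.4°
I = V/|Z| = 3.33 mA
P = VI cos φ = 5.9 × 0.00333 × cos(36.4°) = 15.8 mW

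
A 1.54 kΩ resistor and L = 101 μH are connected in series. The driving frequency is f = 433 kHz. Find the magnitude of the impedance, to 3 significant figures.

1560 Ω

ω = 2πf = 2.721e+06 rad/s
X_L = ωL = 275 Ω
Z = 1540 + j275 Ω
|Z| = √(1540² + 275²) = 1560 Ω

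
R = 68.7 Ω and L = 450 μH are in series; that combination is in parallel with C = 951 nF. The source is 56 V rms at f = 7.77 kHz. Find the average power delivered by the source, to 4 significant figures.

ω = 2πf = 48820 rad/s
X_L = ωL = 21.97 Ω
X_C = 1/(ωC) = 21.54 Ω
Branch 1 (R+jX_L): Z₁ = 68.70 + j21.97 Ω, |Z₁| = 72.13 Ω
Branch 2 (−jX_C): Z₂ = −j21.54 Ω
Parallel: Z = Z₁Z₂/(Z₁+Z₂), |Z| = 22.61 Ω, ∠Z = -72.63°
I = V/|Z| = 2.476 A
P = VI cos φ = 56 × 2.476 × cos(-72.63°) = 41.41 W

41.41 W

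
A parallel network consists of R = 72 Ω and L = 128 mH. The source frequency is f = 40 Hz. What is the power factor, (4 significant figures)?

ω = 2πf = 251.3 rad/s
X_L = ωL = 32.17 Ω
Parallel: admittances add. Y = 1/R + 1/(jωL)
Y = (0.01389 − j0.03108) S
|Y| = 0.03405 S → |Z| = 1/|Y| = 29.37 Ω, ∠Z = −∠Y = 65.92°
cos φ = cos(65.92°) = 0.4079

0.4079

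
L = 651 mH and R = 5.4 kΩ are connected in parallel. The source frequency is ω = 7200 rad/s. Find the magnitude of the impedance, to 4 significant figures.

X_L = ωL = 4687 Ω
Parallel: admittances add. Y = 1/R + 1/(jωL)
Y = (0.0001852 − j0.0002133) S
|Y| = 0.0002825 S → |Z| = 1/|Y| = 3540 Ω, ∠Z = −∠Y = 49.04°

3540 Ω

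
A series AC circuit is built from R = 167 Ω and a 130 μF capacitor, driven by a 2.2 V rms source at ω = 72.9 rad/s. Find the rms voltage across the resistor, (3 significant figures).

1.86 V

X_C = 1/(ωC) = 106 Ω
Z = 167 − j106 Ω
|Z| = √(167² + 106²) = 198 Ω
I = V/|Z| = 11.1 mA
V_R = I·|Z_R| = 0.0111 × 167 = 1.86 V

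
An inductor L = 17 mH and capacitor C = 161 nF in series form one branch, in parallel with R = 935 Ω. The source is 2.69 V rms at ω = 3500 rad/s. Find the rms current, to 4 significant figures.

X_L = ωL = 59.50 Ω
X_C = 1/(ωC) = 1775 Ω
Branch 1: Z₁ = R = 935.0 Ω
Branch 2 (series LC): Z₂ = j(X_L − X_C) = −j1715 Ω
Parallel: Z = Z₁Z₂/(Z₁+Z₂), |Z| = 820.9 Ω, ∠Z = -28.60°
I = V/|Z| = 2.69/820.9 = 3.277 mA

3.277 mA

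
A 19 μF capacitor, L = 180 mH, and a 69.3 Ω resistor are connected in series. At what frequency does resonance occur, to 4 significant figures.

86.06 Hz

ω₀ = 1/√(LC) = 1/√(0.18 × 1.9e-05) = 540.7 rad/s
f₀ = ω₀/(2π) = 86.06 Hz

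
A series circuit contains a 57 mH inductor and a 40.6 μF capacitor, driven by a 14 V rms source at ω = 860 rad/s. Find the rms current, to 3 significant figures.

687 mA

X_L = ωL = 49.0 Ω
X_C = 1/(ωC) = 28.6 Ω
Net reactance X = X_L − X_C = 20.4 Ω
Z = j20.4 Ω
|Z| = √(0² + 20.4²) = 20.4 Ω
I = V/|Z| = 14/20.4 = 687 mA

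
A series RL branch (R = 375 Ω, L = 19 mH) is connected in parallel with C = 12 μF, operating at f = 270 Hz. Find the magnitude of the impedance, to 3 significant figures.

49.3 Ω

ω = 2πf = 1696 rad/s
X_L = ωL = 32.2 Ω
X_C = 1/(ωC) = 49.1 Ω
Branch 1 (R+jX_L): Z₁ = 375 + j32.2 Ω, |Z₁| = 376 Ω
Branch 2 (−jX_C): Z₂ = −j49.1 Ω
Parallel: Z = Z₁Z₂/(Z₁+Z₂), |Z| = 49.3 Ω, ∠Z = -82.5°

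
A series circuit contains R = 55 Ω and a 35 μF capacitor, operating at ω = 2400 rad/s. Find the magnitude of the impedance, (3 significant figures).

56.3 Ω

X_C = 1/(ωC) = 11.9 Ω
Z = 55.0 − j11.9 Ω
|Z| = √(55.0² + 11.9²) = 56.3 Ω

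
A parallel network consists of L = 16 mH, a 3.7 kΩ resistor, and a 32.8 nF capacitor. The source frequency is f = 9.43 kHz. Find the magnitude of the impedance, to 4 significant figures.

ω = 2πf = 59250 rad/s
X_L = ωL = 948.0 Ω
X_C = 1/(ωC) = 514.6 Ω
Parallel: admittances add. Y = 1/R + 1/(jωL) + jωC
Y = (0.0002703 + j0.0008886) S
|Y| = 0.0009288 S → |Z| = 1/|Y| = 1077 Ω, ∠Z = −∠Y = -73.08°

1077 Ω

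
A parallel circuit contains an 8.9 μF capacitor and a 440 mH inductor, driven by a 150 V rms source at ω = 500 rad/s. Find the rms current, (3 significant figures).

14.3 mA

X_L = ωL = 220 Ω
X_C = 1/(ωC) = 225 Ω
Parallel: admittances add. Y = 1/(jωL) + jωC
Y = (0 − j9.55e-05) S
|Y| = 9.55e-05 S → |Z| = 1/|Y| = 10500 Ω, ∠Z = −∠Y = 90.0°
I = V/|Z| = 150/10500 = 14.3 mA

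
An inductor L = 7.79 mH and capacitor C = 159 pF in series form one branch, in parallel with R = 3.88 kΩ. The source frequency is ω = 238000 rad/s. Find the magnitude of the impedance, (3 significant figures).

X_L = ωL = 1850 Ω
X_C = 1/(ωC) = 26400 Ω
Branch 1: Z₁ = R = 3880 Ω
Branch 2 (series LC): Z₂ = j(X_L − X_C) = −j24600 Ω
Parallel: Z = Z₁Z₂/(Z₁+Z₂), |Z| = 3830 Ω, ∠Z = -8.97°

3830 Ω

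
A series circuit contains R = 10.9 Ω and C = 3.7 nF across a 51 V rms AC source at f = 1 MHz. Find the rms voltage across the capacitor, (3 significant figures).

49.4 V

ω = 2πf = 6.283e+06 rad/s
X_C = 1/(ωC) = 43.0 Ω
Z = 10.9 − j43.0 Ω
|Z| = √(10.9² + 43.0²) = 44.4 Ω
I = V/|Z| = 1.15 A
V_C = I·|Z_C| = 1.15 × 43.0 = 49.4 V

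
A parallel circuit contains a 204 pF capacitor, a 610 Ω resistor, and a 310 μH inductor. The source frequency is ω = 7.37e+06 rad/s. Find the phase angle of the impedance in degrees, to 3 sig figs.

-33.0°

X_L = ωL = 2280 Ω
X_C = 1/(ωC) = 665 Ω
Parallel: admittances add. Y = 1/R + 1/(jωL) + jωC
Y = (0.00164 + j0.00107) S
|Y| = 0.00196 S → |Z| = 1/|Y| = 511 Ω, ∠Z = −∠Y = -33.0°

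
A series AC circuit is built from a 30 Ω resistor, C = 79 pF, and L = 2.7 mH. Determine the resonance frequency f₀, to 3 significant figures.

ω₀ = 1/√(LC) = 1/√(0.0027 × 7.9e-11) = 2.165e+06 rad/s
f₀ = ω₀/(2π) = 345 kHz

345 kHz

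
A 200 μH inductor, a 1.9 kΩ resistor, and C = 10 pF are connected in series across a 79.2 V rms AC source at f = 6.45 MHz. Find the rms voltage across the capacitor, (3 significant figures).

32.8 V

ω = 2πf = 4.053e+07 rad/s
X_L = ωL = 8110 Ω
X_C = 1/(ωC) = 2470 Ω
Net reactance X = X_L − X_C = 5640 Ω
Z = 1900 + j5640 Ω
|Z| = √(1900² + 5640²) = 5950 Ω
I = V/|Z| = 13.3 mA
V_C = I·|Z_C| = 0.0133 × 2470 = 32.8 V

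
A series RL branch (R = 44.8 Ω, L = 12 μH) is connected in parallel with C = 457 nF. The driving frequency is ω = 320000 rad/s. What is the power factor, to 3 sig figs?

X_L = ωL = 3.84 Ω
X_C = 1/(ωC) = 6.84 Ω
Branch 1 (R+jX_L): Z₁ = 44.8 + j3.84 Ω, |Z₁| = 45.0 Ω
Branch 2 (−jX_C): Z₂ = −j6.84 Ω
Parallel: Z = Z₁Z₂/(Z₁+Z₂), |Z| = 6.85 Ω, ∠Z = -81.3°
cos φ = cos(-81.3°) = 0.152

0.152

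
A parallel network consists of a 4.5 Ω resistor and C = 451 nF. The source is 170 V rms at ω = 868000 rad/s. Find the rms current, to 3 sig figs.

76.5 A

X_C = 1/(ωC) = 2.55 Ω
Parallel: admittances add. Y = 1/R + jωC
Y = (0.222 + j0.391) S
|Y| = 0.450 S → |Z| = 1/|Y| = 2.22 Ω, ∠Z = −∠Y = -60.4°
I = V/|Z| = 170/2.22 = 76.5 A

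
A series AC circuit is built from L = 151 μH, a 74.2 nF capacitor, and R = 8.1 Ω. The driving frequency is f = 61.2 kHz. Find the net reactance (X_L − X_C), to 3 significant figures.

23.0 Ω

ω = 2πf = 384500 rad/s
X_L = ωL = 58.1 Ω
X_C = 1/(ωC) = 35.0 Ω
X = 58.1 − 35.0 = 23.0 Ω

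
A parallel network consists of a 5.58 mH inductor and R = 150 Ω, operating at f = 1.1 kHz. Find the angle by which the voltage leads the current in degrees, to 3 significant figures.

75.6°

ω = 2πf = 6912 rad/s
X_L = ωL = 38.6 Ω
Parallel: admittances add. Y = 1/R + 1/(jωL)
Y = (0.00667 − j0.0259) S
|Y| = 0.0268 S → |Z| = 1/|Y| = 37.4 Ω, ∠Z = −∠Y = 75.6°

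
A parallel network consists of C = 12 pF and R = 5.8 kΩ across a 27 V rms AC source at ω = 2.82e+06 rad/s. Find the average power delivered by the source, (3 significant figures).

126 mW

X_C = 1/(ωC) = 29600 Ω
Parallel: admittances add. Y = 1/R + jωC
Y = (0.000172 + j3.38e-05) S
|Y| = 0.000176 S → |Z| = 1/|Y| = 5690 Ω, ∠Z = −∠Y = -11.1°
I = V/|Z| = 4.74 mA
P = VI cos φ = 27 × 0.00474 × cos(-11.1°) = 126 mW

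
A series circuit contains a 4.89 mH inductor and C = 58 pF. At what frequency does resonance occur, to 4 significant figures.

298.8 kHz

ω₀ = 1/√(LC) = 1/√(0.00489 × 5.8e-11) = 1.878e+06 rad/s
f₀ = ω₀/(2π) = 298.8 kHz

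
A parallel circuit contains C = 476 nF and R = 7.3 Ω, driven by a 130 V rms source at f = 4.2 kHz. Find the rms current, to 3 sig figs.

17.9 A

ω = 2πf = 26390 rad/s
X_C = 1/(ωC) = 79.6 Ω
Parallel: admittances add. Y = 1/R + jωC
Y = (0.137 + j0.0126) S
|Y| = 0.138 S → |Z| = 1/|Y| = 7.27 Ω, ∠Z = −∠Y = -5.24°
I = V/|Z| = 130/7.27 = 17.9 A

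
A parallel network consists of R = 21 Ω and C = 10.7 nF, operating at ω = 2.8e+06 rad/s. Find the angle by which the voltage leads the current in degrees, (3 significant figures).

-32.2°

X_C = 1/(ωC) = 33.4 Ω
Parallel: admittances add. Y = 1/R + jωC
Y = (0.0476 + j0.0300) S
|Y| = 0.0563 S → |Z| = 1/|Y| = 17.8 Ω, ∠Z = −∠Y = -32.2°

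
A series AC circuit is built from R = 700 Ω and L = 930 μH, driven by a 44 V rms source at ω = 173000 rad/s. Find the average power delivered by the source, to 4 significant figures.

X_L = ωL = 160.9 Ω
Z = 700.0 + j160.9 Ω
|Z| = √(700.0² + 160.9²) = 718.3 Ω
∠Z = arctan(160.9/700.0) = 12.94°
I = V/|Z| = 61.26 mA
P = VI cos φ = 44 × 0.06126 × cos(12.94°) = 2.627 W

2.627 W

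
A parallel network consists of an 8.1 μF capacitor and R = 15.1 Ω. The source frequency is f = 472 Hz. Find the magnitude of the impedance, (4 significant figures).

ω = 2πf = 2966 rad/s
X_C = 1/(ωC) = 41.63 Ω
Parallel: admittances add. Y = 1/R + jωC
Y = (0.06623 + j0.02402) S
|Y| = 0.07045 S → |Z| = 1/|Y| = 14.20 Ω, ∠Z = −∠Y = -19.94°

14.20 Ω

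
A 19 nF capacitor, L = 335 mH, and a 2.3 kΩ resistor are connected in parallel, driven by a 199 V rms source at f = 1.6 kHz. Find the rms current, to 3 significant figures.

ω = 2πf = 10050 rad/s
X_L = ωL = 3370 Ω
X_C = 1/(ωC) = 5240 Ω
Parallel: admittances add. Y = 1/R + 1/(jωL) + jωC
Y = (0.000435 − j0.000106) S
|Y| = 0.000447 S → |Z| = 1/|Y| = 2230 Ω, ∠Z = −∠Y = 13.7°
I = V/|Z| = 199/2230 = 89.1 mA

89.1 mA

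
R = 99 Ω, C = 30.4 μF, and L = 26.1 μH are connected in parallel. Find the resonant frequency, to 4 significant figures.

ω₀ = 1/√(LC) = 1/√(2.61e-05 × 3.04e-05) = 35500 rad/s
f₀ = ω₀/(2π) = 5.650 kHz

5.650 kHz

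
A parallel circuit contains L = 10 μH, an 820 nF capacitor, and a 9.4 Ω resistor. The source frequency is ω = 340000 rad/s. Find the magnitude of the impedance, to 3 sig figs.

9.30 Ω

X_L = ωL = 3.40 Ω
X_C = 1/(ωC) = 3.59 Ω
Parallel: admittances add. Y = 1/R + 1/(jωL) + jωC
Y = (0.106 − j0.0153) S
|Y| = 0.107 S → |Z| = 1/|Y| = 9.30 Ω, ∠Z = −∠Y = 8.19°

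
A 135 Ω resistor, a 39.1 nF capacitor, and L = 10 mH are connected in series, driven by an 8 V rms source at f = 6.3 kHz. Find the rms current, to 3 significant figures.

ω = 2πf = 39580 rad/s
X_L = ωL = 396 Ω
X_C = 1/(ωC) = 646 Ω
Net reactance X = X_L − X_C = -250 Ω
Z = 135 − j250 Ω
|Z| = √(135² + 250²) = 284 Ω
I = V/|Z| = 8/284 = 28.1 mA

28.1 mA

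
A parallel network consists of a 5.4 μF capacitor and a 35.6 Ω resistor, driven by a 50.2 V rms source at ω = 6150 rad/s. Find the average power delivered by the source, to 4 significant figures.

70.79 W

X_C = 1/(ωC) = 30.11 Ω
Parallel: admittances add. Y = 1/R + jωC
Y = (0.02809 + j0.03321) S
|Y| = 0.04350 S → |Z| = 1/|Y| = 22.99 Ω, ∠Z = −∠Y = -49.77°
I = V/|Z| = 2.184 A
P = VI cos φ = 50.2 × 2.184 × cos(-49.77°) = 70.79 W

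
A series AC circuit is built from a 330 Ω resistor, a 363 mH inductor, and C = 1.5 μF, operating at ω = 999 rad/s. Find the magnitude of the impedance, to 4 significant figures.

449.2 Ω

X_L = ωL = 362.6 Ω
X_C = 1/(ωC) = 667.3 Ω
Net reactance X = X_L − X_C = -304.7 Ω
Z = 330.0 − j304.7 Ω
|Z| = √(330.0² + 304.7²) = 449.2 Ω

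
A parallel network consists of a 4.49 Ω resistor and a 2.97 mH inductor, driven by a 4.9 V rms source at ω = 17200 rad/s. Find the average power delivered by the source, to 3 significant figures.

X_L = ωL = 51.1 Ω
Parallel: admittances add. Y = 1/R + 1/(jωL)
Y = (0.223 − j0.0196) S
|Y| = 0.224 S → |Z| = 1/|Y| = 4.47 Ω, ∠Z = −∠Y = 5.02°
I = V/|Z| = 1.10 A
P = VI cos φ = 4.9 × 1.10 × cos(5.02°) = 5.35 W

5.35 W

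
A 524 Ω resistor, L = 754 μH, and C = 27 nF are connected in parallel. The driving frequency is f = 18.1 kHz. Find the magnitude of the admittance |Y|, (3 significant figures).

8.80 mS

ω = 2πf = 113700 rad/s
X_L = ωL = 85.7 Ω
X_C = 1/(ωC) = 326 Ω
Parallel: admittances add. Y = 1/R + 1/(jωL) + jωC
Y = (0.00191 − j0.00859) S
|Y| = 0.00880 S → |Z| = 1/|Y| = 114 Ω, ∠Z = −∠Y = 77.5°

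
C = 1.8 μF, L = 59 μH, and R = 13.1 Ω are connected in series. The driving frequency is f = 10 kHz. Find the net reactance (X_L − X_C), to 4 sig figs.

-5.135 Ω

ω = 2πf = 62830 rad/s
X_L = ωL = 3.707 Ω
X_C = 1/(ωC) = 8.842 Ω
X = 3.707 − 8.842 = -5.135 Ω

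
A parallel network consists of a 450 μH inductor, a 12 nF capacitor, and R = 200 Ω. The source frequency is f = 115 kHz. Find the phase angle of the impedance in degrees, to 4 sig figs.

ω = 2πf = 722600 rad/s
X_L = ωL = 325.2 Ω
X_C = 1/(ωC) = 115.3 Ω
Parallel: admittances add. Y = 1/R + 1/(jωL) + jωC
Y = (0.005000 + j0.005595) S
|Y| = 0.007504 S → |Z| = 1/|Y| = 133.3 Ω, ∠Z = −∠Y = -48.22°

-48.22°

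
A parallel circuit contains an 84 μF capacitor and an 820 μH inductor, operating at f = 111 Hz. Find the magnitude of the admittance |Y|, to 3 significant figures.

1.69 S

ω = 2πf = 697.4 rad/s
X_L = ωL = 0.572 Ω
X_C = 1/(ωC) = 17.1 Ω
Parallel: admittances add. Y = 1/(jωL) + jωC
Y = (0 − j1.69) S
|Y| = 1.69 S → |Z| = 1/|Y| = 0.592 Ω, ∠Z = −∠Y = 90.0°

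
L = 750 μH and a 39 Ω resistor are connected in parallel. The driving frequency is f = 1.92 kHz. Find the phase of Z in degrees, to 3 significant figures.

ω = 2πf = 12060 rad/s
X_L = ωL = 9.05 Ω
Parallel: admittances add. Y = 1/R + 1/(jωL)
Y = (0.0256 − j0.111) S
|Y| = 0.113 S → |Z| = 1/|Y| = 8.81 Ω, ∠Z = −∠Y = 76.9°

76.9°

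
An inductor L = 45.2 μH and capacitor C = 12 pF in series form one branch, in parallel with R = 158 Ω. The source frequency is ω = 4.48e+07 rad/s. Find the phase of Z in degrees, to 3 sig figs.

43.8°

X_L = ωL = 2020 Ω
X_C = 1/(ωC) = 1860 Ω
Branch 1: Z₁ = R = 158 Ω
Branch 2 (series LC): Z₂ = j(X_L − X_C) = j165 Ω
Parallel: Z = Z₁Z₂/(Z₁+Z₂), |Z| = 114 Ω, ∠Z = 43.8°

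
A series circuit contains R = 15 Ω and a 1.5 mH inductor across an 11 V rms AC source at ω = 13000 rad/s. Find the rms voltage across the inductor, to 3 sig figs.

8.72 V

X_L = ωL = 19.5 Ω
Z = 15.0 + j19.5 Ω
|Z| = √(15.0² + 19.5²) = 24.6 Ω
I = V/|Z| = 447 mA
V_L = I·|Z_L| = 0.447 × 19.5 = 8.72 V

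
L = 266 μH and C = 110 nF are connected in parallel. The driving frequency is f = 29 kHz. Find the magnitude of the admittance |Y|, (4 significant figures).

588.6 μS

ω = 2πf = 182200 rad/s
X_L = ωL = 48.47 Ω
X_C = 1/(ωC) = 49.89 Ω
Parallel: admittances add. Y = 1/(jωL) + jωC
Y = (0 − j0.0005886) S
|Y| = 0.0005886 S → |Z| = 1/|Y| = 1699 Ω, ∠Z = −∠Y = 90.00°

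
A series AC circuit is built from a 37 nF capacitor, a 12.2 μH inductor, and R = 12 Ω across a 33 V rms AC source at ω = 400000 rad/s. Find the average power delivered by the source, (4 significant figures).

3.208 W

X_L = ωL = 4.880 Ω
X_C = 1/(ωC) = 67.57 Ω
Net reactance X = X_L − X_C = -62.69 Ω
Z = 12.00 − j62.69 Ω
|Z| = √(12.00² + 62.69²) = 63.83 Ω
∠Z = arctan(-62.69/12.00) = -79.16°
I = V/|Z| = 517.0 mA
P = VI cos φ = 33 × 0.5170 × cos(-79.16°) = 3.208 W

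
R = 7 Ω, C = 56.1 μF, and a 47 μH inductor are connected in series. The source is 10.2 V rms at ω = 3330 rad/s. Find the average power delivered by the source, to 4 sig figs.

9.582 W

X_L = ωL = 0.1565 Ω
X_C = 1/(ωC) = 5.353 Ω
Net reactance X = X_L − X_C = -5.196 Ω
Z = 7.000 − j5.196 Ω
|Z| = √(7.000² + 5.196²) = 8.718 Ω
∠Z = arctan(-5.196/7.000) = -36.59°
I = V/|Z| = 1.170 A
P = VI cos φ = 10.2 × 1.170 × cos(-36.59°) = 9.582 W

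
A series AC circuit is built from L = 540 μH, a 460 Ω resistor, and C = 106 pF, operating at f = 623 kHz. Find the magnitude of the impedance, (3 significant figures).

547 Ω

ω = 2πf = 3.914e+06 rad/s
X_L = ωL = 2110 Ω
X_C = 1/(ωC) = 2410 Ω
Net reactance X = X_L − X_C = -296 Ω
Z = 460 − j296 Ω
|Z| = √(460² + 296²) = 547 Ω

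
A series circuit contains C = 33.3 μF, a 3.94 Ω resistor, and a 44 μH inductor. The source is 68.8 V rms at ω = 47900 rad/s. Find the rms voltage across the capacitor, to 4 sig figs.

10.25 V

X_L = ωL = 2.108 Ω
X_C = 1/(ωC) = 0.6269 Ω
Net reactance X = X_L − X_C = 1.481 Ω
Z = 3.940 + j1.481 Ω
|Z| = √(3.940² + 1.481²) = 4.209 Ω
I = V/|Z| = 16.35 A
V_C = I·|Z_C| = 16.35 × 0.6269 = 10.25 V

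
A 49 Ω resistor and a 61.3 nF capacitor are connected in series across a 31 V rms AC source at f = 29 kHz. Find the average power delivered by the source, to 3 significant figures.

4.52 W

ω = 2πf = 182200 rad/s
X_C = 1/(ωC) = 89.5 Ω
Z = 49.0 − j89.5 Ω
|Z| = √(49.0² + 89.5²) = 102 Ω
∠Z = arctan(-89.5/49.0) = -61.3°
I = V/|Z| = 304 mA
P = VI cos φ = 31 × 0.304 × cos(-61.3°) = 4.52 W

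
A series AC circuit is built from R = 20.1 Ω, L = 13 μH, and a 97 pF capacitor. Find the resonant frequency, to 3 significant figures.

4.48 MHz

ω₀ = 1/√(LC) = 1/√(1.3e-05 × 9.7e-11) = 2.816e+07 rad/s
f₀ = ω₀/(2π) = 4.48 MHz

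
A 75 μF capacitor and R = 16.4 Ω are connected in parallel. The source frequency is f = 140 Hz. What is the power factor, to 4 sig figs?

ω = 2πf = 879.6 rad/s
X_C = 1/(ωC) = 15.16 Ω
Parallel: admittances add. Y = 1/R + jωC
Y = (0.06098 + j0.06597) S
|Y| = 0.08984 S → |Z| = 1/|Y| = 11.13 Ω, ∠Z = −∠Y = -47.25°
cos φ = cos(-47.25°) = 0.6787

0.6787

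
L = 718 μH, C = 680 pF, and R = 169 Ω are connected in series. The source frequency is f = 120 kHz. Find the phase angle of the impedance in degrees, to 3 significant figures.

-83.2°

ω = 2πf = 754000 rad/s
X_L = ωL = 541 Ω
X_C = 1/(ωC) = 1950 Ω
Net reactance X = X_L − X_C = -1410 Ω
Z = 169 − j1410 Ω
|Z| = √(169² + 1410²) = 1420 Ω
∠Z = arctan(-1410/169) = -83.2°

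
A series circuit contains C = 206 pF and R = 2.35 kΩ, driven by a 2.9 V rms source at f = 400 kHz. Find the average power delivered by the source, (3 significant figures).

ω = 2πf = 2.513e+06 rad/s
X_C = 1/(ωC) = 1930 Ω
Z = 2350 − j1930 Ω
|Z| = √(2350² + 1930²) = 3040 Ω
∠Z = arctan(-1930/2350) = -39.4°
I = V/|Z| = 953 μA
P = VI cos φ = 2.9 × 0.000953 × cos(-39.4°) = 2.14 mW

2.14 mW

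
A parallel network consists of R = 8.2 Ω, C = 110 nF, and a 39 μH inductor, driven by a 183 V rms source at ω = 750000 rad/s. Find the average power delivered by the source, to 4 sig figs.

X_L = ωL = 29.25 Ω
X_C = 1/(ωC) = 12.12 Ω
Parallel: admittances add. Y = 1/R + 1/(jωL) + jωC
Y = (0.1220 + j0.04831) S
|Y| = 0.1312 S → |Z| = 1/|Y| = 7.624 Ω, ∠Z = −∠Y = -21.61°
I = V/|Z| = 24.00 A
P = VI cos φ = 183 × 24.00 × cos(-21.61°) = 4.084 kW

4.084 kW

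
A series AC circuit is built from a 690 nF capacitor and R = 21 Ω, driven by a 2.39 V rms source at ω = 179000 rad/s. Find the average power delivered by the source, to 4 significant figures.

236.8 mW

X_C = 1/(ωC) = 8.097 Ω
Z = 21.00 − j8.097 Ω
|Z| = √(21.00² + 8.097²) = 22.51 Ω
∠Z = arctan(-8.097/21.00) = -21.08°
I = V/|Z| = 106.2 mA
P = VI cos φ = 2.39 × 0.1062 × cos(-21.08°) = 236.8 mW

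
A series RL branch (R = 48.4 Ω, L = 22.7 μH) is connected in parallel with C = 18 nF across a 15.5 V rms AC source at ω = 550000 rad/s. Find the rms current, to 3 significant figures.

X_L = ωL = 12.5 Ω
X_C = 1/(ωC) = 101 Ω
Branch 1 (R+jX_L): Z₁ = 48.4 + j12.5 Ω, |Z₁| = 50.0 Ω
Branch 2 (−jX_C): Z₂ = −j101 Ω
Parallel: Z = Z₁Z₂/(Z₁+Z₂), |Z| = 50.0 Ω, ∠Z = -14.2°
I = V/|Z| = 15.5/50.0 = 310 mA

310 mA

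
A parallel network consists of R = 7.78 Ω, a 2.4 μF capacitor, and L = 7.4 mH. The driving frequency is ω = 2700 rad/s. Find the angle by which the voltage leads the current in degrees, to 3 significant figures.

18.7°

X_L = ωL = 20.0 Ω
X_C = 1/(ωC) = 154 Ω
Parallel: admittances add. Y = 1/R + 1/(jωL) + jωC
Y = (0.129 − j0.0436) S
|Y| = 0.136 S → |Z| = 1/|Y| = 7.37 Ω, ∠Z = −∠Y = 18.7°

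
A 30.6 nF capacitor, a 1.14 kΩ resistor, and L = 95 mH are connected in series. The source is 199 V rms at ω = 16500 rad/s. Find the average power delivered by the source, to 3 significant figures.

30.7 W

X_L = ωL = 1570 Ω
X_C = 1/(ωC) = 1980 Ω
Net reactance X = X_L − X_C = -413 Ω
Z = 1140 − j413 Ω
|Z| = √(1140² + 413²) = 1210 Ω
∠Z = arctan(-413/1140) = -19.9°
I = V/|Z| = 164 mA
P = VI cos φ = 199 × 0.164 × cos(-19.9°) = 30.7 W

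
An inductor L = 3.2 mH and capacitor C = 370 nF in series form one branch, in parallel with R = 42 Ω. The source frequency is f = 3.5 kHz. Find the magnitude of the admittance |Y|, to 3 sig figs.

ω = 2πf = 21990 rad/s
X_L = ωL = 70.4 Ω
X_C = 1/(ωC) = 123 Ω
Branch 1: Z₁ = R = 42.0 Ω
Branch 2 (series LC): Z₂ = j(X_L − X_C) = −j52.5 Ω
Parallel: Z = Z₁Z₂/(Z₁+Z₂), |Z| = 32.8 Ω, ∠Z = -38.6°
|Y| = 1/|Z| = 30.5 mS

30.5 mS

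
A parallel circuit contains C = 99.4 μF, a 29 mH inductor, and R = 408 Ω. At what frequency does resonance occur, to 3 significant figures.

ω₀ = 1/√(LC) = 1/√(0.029 × 9.94e-05) = 589.0 rad/s
f₀ = ω₀/(2π) = 93.7 Hz

93.7 Hz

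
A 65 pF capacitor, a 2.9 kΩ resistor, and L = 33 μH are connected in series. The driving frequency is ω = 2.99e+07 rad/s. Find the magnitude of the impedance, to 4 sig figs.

X_L = ωL = 986.7 Ω
X_C = 1/(ωC) = 514.5 Ω
Net reactance X = X_L − X_C = 472.2 Ω
Z = 2900 + j472.2 Ω
|Z| = √(2900² + 472.2²) = 2938 Ω

2938 Ω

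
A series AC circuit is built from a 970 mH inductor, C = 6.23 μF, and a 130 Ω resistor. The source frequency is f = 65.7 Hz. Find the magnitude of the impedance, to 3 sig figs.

131 Ω

ω = 2πf = 412.8 rad/s
X_L = ωL = 400 Ω
X_C = 1/(ωC) = 389 Ω
Net reactance X = X_L − X_C = 11.6 Ω
Z = 130 + j11.6 Ω
|Z| = √(130² + 11.6²) = 131 Ω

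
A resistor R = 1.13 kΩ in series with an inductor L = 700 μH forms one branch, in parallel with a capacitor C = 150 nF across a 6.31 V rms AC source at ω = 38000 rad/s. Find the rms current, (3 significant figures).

X_L = ωL = 26.6 Ω
X_C = 1/(ωC) = 175 Ω
Branch 1 (R+jX_L): Z₁ = 1130 + j26.6 Ω, |Z₁| = 1130 Ω
Branch 2 (−jX_C): Z₂ = −j175 Ω
Parallel: Z = Z₁Z₂/(Z₁+Z₂), |Z| = 174 Ω, ∠Z = -81.1°
I = V/|Z| = 6.31/174 = 36.3 mA

36.3 mA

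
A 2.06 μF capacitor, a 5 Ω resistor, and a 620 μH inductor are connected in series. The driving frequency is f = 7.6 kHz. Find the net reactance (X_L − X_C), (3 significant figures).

ω = 2πf = 47750 rad/s
X_L = ωL = 29.6 Ω
X_C = 1/(ωC) = 10.2 Ω
X = 29.6 − 10.2 = 19.4 Ω

19.4 Ω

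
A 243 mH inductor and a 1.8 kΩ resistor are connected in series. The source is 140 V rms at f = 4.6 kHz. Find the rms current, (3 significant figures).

ω = 2πf = 28900 rad/s
X_L = ωL = 7020 Ω
Z = 1800 + j7020 Ω
|Z| = √(1800² + 7020²) = 7250 Ω
I = V/|Z| = 140/7250 = 19.3 mA

19.3 mA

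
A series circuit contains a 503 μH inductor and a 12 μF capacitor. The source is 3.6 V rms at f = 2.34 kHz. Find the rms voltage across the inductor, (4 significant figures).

15.41 V

ω = 2πf = 14700 rad/s
X_L = ωL = 7.395 Ω
X_C = 1/(ωC) = 5.668 Ω
Net reactance X = X_L − X_C = 1.728 Ω
Z = j1.728 Ω
|Z| = √(0² + 1.728²) = 1.728 Ω
I = V/|Z| = 2.084 A
V_L = I·|Z_L| = 2.084 × 7.395 = 15.41 V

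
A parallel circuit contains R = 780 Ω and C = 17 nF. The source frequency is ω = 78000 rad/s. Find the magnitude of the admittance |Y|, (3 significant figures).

1.84 mS

X_C = 1/(ωC) = 754 Ω
Parallel: admittances add. Y = 1/R + jωC
Y = (0.00128 + j0.00133) S
|Y| = 0.00184 S → |Z| = 1/|Y| = 542 Ω, ∠Z = −∠Y = -46.0°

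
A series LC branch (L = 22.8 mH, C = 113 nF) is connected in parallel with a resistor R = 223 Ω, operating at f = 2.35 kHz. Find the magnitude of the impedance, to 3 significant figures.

ω = 2πf = 14770 rad/s
X_L = ωL = 337 Ω
X_C = 1/(ωC) = 599 Ω
Branch 1: Z₁ = R = 223 Ω
Branch 2 (series LC): Z₂ = j(X_L − X_C) = −j263 Ω
Parallel: Z = Z₁Z₂/(Z₁+Z₂), |Z| = 170 Ω, ∠Z = -40.3°

170 Ω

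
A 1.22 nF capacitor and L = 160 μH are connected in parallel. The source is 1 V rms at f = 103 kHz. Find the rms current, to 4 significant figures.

ω = 2πf = 647200 rad/s
X_L = ωL = 103.5 Ω
X_C = 1/(ωC) = 1267 Ω
Parallel: admittances add. Y = 1/(jωL) + jωC
Y = (0 − j0.008868) S
|Y| = 0.008868 S → |Z| = 1/|Y| = 112.8 Ω, ∠Z = −∠Y = 90.00°
I = V/|Z| = 1/112.8 = 8.868 mA

8.868 mA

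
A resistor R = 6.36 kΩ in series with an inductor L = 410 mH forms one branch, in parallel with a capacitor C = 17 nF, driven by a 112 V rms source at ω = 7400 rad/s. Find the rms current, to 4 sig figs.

16.07 mA

X_L = ωL = 3034 Ω
X_C = 1/(ωC) = 7949 Ω
Branch 1 (R+jX_L): Z₁ = 6360 + j3034 Ω, |Z₁| = 7047 Ω
Branch 2 (−jX_C): Z₂ = −j7949 Ω
Parallel: Z = Z₁Z₂/(Z₁+Z₂), |Z| = 6969 Ω, ∠Z = -26.80°
I = V/|Z| = 112/6969 = 16.07 mA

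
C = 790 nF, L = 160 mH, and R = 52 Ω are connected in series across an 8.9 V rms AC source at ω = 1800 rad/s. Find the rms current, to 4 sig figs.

21.27 mA

X_L = ωL = 288.0 Ω
X_C = 1/(ωC) = 703.2 Ω
Net reactance X = X_L − X_C = -415.2 Ω
Z = 52.00 − j415.2 Ω
|Z| = √(52.00² + 415.2²) = 418.5 Ω
I = V/|Z| = 8.9/418.5 = 21.27 mA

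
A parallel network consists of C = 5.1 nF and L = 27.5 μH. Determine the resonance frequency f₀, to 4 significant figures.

425.0 kHz

ω₀ = 1/√(LC) = 1/√(2.75e-05 × 5.1e-09) = 2.67e+06 rad/s
f₀ = ω₀/(2π) = 425.0 kHz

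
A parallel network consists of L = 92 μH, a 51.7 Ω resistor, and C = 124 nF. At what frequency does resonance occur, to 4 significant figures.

ω₀ = 1/√(LC) = 1/√(9.2e-05 × 1.24e-07) = 296100 rad/s
f₀ = ω₀/(2π) = 47.12 kHz

47.12 kHz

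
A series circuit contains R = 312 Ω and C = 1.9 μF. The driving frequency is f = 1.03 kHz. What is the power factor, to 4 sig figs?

ω = 2πf = 6472 rad/s
X_C = 1/(ωC) = 81.33 Ω
Z = 312.0 − j81.33 Ω
|Z| = √(312.0² + 81.33²) = 322.4 Ω
∠Z = arctan(-81.33/312.0) = -14.61°
cos φ = cos(-14.61°) = 0.9677

0.9677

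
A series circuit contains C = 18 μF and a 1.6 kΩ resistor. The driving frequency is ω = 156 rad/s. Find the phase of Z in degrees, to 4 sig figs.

X_C = 1/(ωC) = 356.1 Ω
Z = 1600 − j356.1 Ω
|Z| = √(1600² + 356.1²) = 1639 Ω
∠Z = arctan(-356.1/1600) = -12.55°

-12.55°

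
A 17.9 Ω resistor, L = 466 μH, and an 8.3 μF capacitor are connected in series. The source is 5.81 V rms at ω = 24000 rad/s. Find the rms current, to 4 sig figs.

X_L = ωL = 11.18 Ω
X_C = 1/(ωC) = 5.020 Ω
Net reactance X = X_L − X_C = 6.164 Ω
Z = 17.90 + j6.164 Ω
|Z| = √(17.90² + 6.164²) = 18.93 Ω
I = V/|Z| = 5.81/18.93 = 306.9 mA

306.9 mA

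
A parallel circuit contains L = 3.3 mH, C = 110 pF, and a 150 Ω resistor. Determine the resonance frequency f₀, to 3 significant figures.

ω₀ = 1/√(LC) = 1/√(0.0033 × 1.1e-10) = 1.66e+06 rad/s
f₀ = ω₀/(2π) = 264 kHz

264 kHz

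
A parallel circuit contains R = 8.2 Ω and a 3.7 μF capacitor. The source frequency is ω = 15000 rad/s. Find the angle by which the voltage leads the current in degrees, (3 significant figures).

-24.5°

X_C = 1/(ωC) = 18.0 Ω
Parallel: admittances add. Y = 1/R + jωC
Y = (0.122 + j0.0555) S
|Y| = 0.134 S → |Z| = 1/|Y| = 7.46 Ω, ∠Z = −∠Y = -24.5°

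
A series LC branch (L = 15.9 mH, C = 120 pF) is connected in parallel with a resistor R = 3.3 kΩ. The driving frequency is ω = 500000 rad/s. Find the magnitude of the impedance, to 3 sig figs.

3090 Ω

X_L = ωL = 7950 Ω
X_C = 1/(ωC) = 16700 Ω
Branch 1: Z₁ = R = 3300 Ω
Branch 2 (series LC): Z₂ = j(X_L − X_C) = −j8720 Ω
Parallel: Z = Z₁Z₂/(Z₁+Z₂), |Z| = 3090 Ω, ∠Z = -20.7°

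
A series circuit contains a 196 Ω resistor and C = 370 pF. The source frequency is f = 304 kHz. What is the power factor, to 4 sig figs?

ω = 2πf = 1.91e+06 rad/s
X_C = 1/(ωC) = 1415 Ω
Z = 196.0 − j1415 Ω
|Z| = √(196.0² + 1415²) = 1428 Ω
∠Z = arctan(-1415/196.0) = -82.11°
cos φ = cos(-82.11°) = 0.1372

0.1372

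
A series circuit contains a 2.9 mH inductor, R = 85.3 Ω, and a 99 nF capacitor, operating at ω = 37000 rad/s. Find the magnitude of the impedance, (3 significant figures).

X_L = ωL = 107 Ω
X_C = 1/(ωC) = 273 Ω
Net reactance X = X_L − X_C = -166 Ω
Z = 85.3 − j166 Ω
|Z| = √(85.3² + 166²) = 186 Ω

186 Ω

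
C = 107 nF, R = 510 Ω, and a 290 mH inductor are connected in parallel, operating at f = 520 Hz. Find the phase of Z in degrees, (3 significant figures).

ω = 2πf = 3267 rad/s
X_L = ωL = 948 Ω
X_C = 1/(ωC) = 2860 Ω
Parallel: admittances add. Y = 1/R + 1/(jωL) + jωC
Y = (0.00196 − j0.000706) S
|Y| = 0.00208 S → |Z| = 1/|Y| = 480 Ω, ∠Z = −∠Y = 19.8°

19.8°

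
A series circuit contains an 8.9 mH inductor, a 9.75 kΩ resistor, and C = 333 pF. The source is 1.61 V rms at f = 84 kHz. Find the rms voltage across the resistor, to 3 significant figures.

ω = 2πf = 527800 rad/s
X_L = ωL = 4700 Ω
X_C = 1/(ωC) = 5690 Ω
Net reactance X = X_L − X_C = -992 Ω
Z = 9750 − j992 Ω
|Z| = √(9750² + 992²) = 9800 Ω
I = V/|Z| = 164 μA
V_R = I·|Z_R| = 0.000164 × 9750 = 1.60 V

1.60 V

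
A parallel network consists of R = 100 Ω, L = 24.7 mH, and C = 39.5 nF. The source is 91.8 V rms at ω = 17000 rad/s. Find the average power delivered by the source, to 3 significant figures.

84.3 W

X_L = ωL = 420 Ω
X_C = 1/(ωC) = 1490 Ω
Parallel: admittances add. Y = 1/R + 1/(jωL) + jωC
Y = (0.0100 − j0.00171) S
|Y| = 0.0101 S → |Z| = 1/|Y| = 98.6 Ω, ∠Z = −∠Y = 9.70°
I = V/|Z| = 931 mA
P = VI cos φ = 91.8 × 0.931 × cos(9.70°) = 84.3 W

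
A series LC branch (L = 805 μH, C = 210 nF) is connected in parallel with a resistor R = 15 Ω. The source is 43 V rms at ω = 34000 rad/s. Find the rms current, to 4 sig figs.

2.892 A

X_L = ωL = 27.37 Ω
X_C = 1/(ωC) = 140.1 Ω
Branch 1: Z₁ = R = 15.00 Ω
Branch 2 (series LC): Z₂ = j(X_L − X_C) = −j112.7 Ω
Parallel: Z = Z₁Z₂/(Z₁+Z₂), |Z| = 14.87 Ω, ∠Z = -7.582°
I = V/|Z| = 43/14.87 = 2.892 A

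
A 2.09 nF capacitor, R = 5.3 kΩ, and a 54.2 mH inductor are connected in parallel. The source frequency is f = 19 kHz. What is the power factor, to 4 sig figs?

ω = 2πf = 119400 rad/s
X_L = ωL = 6470 Ω
X_C = 1/(ωC) = 4008 Ω
Parallel: admittances add. Y = 1/R + 1/(jωL) + jωC
Y = (0.0001887 + j9.496e-05) S
|Y| = 0.0002112 S → |Z| = 1/|Y| = 4734 Ω, ∠Z = −∠Y = -26.71°
cos φ = cos(-26.71°) = 0.8933

0.8933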